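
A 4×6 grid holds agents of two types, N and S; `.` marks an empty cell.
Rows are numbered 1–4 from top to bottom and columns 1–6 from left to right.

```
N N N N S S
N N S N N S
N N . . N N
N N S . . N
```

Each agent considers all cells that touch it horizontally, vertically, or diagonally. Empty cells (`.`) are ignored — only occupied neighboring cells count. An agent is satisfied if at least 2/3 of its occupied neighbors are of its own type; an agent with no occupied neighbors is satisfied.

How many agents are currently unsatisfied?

(1,1)N 3/3 ok
(1,2)N 4/5 ok
(1,3)N 4/5 ok
(1,4)N 3/5 unhappy
(1,5)S 2/5 unhappy
(1,6)S 2/3 ok
(2,1)N 5/5 ok
(2,2)N 6/7 ok
(2,3)S 0/6 unhappy
(2,4)N 4/6 ok
(2,5)N 4/7 unhappy
(2,6)S 2/5 unhappy
(3,1)N 5/5 ok
(3,2)N 5/7 ok
(3,5)N 4/5 ok
(3,6)N 3/4 ok
(4,1)N 3/3 ok
(4,2)N 3/4 ok
(4,3)S 0/2 unhappy
(4,6)N 2/2 ok
Unsatisfied: (1,4), (1,5), (2,3), (2,5), (2,6), (4,3) — 6 in total.

6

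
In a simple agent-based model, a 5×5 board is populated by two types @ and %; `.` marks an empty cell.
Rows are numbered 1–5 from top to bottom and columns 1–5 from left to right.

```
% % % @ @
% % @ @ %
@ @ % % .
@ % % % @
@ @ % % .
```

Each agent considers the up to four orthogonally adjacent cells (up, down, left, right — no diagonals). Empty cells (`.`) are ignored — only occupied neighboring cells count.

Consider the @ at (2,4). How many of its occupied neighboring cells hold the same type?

2

Occupied neighbors of (2,4): (1,4)=@, (3,4)=%, (2,3)=@, (2,5)=%.
Same type (@): 2 of 4.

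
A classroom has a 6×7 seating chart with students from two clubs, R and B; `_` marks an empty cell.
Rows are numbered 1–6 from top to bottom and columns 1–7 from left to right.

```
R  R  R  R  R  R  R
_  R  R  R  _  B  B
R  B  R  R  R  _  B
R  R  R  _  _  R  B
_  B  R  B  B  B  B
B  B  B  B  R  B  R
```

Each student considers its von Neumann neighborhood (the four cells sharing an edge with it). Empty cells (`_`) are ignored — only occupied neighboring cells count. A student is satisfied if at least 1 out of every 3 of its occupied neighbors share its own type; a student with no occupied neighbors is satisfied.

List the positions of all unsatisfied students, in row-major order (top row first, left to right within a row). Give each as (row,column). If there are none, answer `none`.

(3,2), (4,6), (5,3), (6,5), (6,7)

Row 1: (1,1)R 1/1 ✓ · (1,2)R 3/3 ✓ · (1,3)R 3/3 ✓ · (1,4)R 3/3 ✓ · (1,5)R 2/2 ✓ · (1,6)R 2/3 ✓ · (1,7)R 1/2 ✓
Row 2: (2,2)R 2/3 ✓ · (2,3)R 4/4 ✓ · (2,4)R 3/3 ✓ · (2,6)B 1/2 ✓ · (2,7)B 2/3 ✓
Row 3: (3,1)R 1/2 ✓ · (3,2)B 0/4 ✗ · (3,3)R 3/4 ✓ · (3,4)R 3/3 ✓ · (3,5)R 1/1 ✓ · (3,7)B 2/2 ✓
Row 4: (4,1)R 2/2 ✓ · (4,2)R 2/4 ✓ · (4,3)R 3/3 ✓ · (4,6)R 0/2 ✗ · (4,7)B 2/3 ✓
Row 5: (5,2)B 1/3 ✓ · (5,3)R 1/4 ✗ · (5,4)B 2/3 ✓ · (5,5)B 2/3 ✓ · (5,6)B 3/4 ✓ · (5,7)B 2/3 ✓
Row 6: (6,1)B 1/1 ✓ · (6,2)B 3/3 ✓ · (6,3)B 2/3 ✓ · (6,4)B 2/3 ✓ · (6,5)R 0/3 ✗ · (6,6)B 1/3 ✓ · (6,7)R 0/2 ✗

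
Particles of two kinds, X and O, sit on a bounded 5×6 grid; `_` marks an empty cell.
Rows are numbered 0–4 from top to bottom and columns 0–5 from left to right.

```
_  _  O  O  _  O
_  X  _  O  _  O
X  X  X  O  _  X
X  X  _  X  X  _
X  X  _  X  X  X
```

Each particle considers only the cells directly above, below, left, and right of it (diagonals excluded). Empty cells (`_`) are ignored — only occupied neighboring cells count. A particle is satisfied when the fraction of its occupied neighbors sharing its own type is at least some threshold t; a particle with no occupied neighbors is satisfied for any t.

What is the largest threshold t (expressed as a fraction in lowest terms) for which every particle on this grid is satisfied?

Row 0: (0,2)O 1/1 · (0,3)O 2/2 · (0,5)O 1/1
Row 1: (1,1)X 1/1 · (1,3)O 2/2 · (1,5)O 1/2
Row 2: (2,0)X 2/2 · (2,1)X 4/4 · (2,2)X 1/2 · (2,3)O 1/3 · (2,5)X 0/1
Row 3: (3,0)X 3/3 · (3,1)X 3/3 · (3,3)X 2/3 · (3,4)X 2/2
Row 4: (4,0)X 2/2 · (4,1)X 2/2 · (4,3)X 2/2 · (4,4)X 3/3 · (4,5)X 1/1
The smallest same-type fraction is 0/1 at (2,5), which reduces to 0/1. Any threshold above that leaves this particle unsatisfied.

0/1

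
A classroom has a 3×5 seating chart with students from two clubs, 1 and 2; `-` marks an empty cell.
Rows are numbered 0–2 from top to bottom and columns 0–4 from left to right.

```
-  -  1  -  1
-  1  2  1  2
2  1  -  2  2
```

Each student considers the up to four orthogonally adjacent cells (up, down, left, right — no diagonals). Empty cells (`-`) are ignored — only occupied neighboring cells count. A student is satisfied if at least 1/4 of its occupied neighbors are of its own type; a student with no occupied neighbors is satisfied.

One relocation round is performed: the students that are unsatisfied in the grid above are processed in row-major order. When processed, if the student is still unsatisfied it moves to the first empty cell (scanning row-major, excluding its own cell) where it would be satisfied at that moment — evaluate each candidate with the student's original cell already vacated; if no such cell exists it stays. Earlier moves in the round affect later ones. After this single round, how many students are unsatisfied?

0

Initially unsatisfied (in order): (0,2), (0,4), (1,2), (1,3), (2,0).
  (0,2) → (0,0).
  (0,4) → (0,1).
  (1,2) → (0,4).
  (1,3) → (0,2).
  (2,0) → (0,3).
Resulting grid:
1 1 1 2 2
- 1 - - 2
- 1 - 2 2
All satisfied now.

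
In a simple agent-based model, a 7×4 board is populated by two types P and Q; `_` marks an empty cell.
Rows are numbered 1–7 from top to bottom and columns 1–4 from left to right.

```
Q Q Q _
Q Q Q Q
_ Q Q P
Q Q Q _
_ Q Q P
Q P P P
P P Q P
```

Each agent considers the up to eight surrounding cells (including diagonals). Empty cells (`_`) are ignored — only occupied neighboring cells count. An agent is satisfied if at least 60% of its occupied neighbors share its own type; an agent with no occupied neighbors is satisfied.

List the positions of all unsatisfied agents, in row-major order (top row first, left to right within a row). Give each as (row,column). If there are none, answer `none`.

Row 1: (1,1)Q 3/3 ok · (1,2)Q 5/5 ok · (1,3)Q 4/4 ok
Row 2: (2,1)Q 4/4 ok · (2,2)Q 7/7 ok · (2,3)Q 6/7 ok · (2,4)Q 3/4 ok
Row 3: (3,2)Q 7/7 ok · (3,3)Q 6/7 ok · (3,4)P 0/4 unhappy
Row 4: (4,1)Q 3/3 ok · (4,2)Q 6/6 ok · (4,3)Q 5/7 ok
Row 5: (5,2)Q 5/7 ok · (5,3)Q 3/7 unhappy · (5,4)P 2/4 unhappy
Row 6: (6,1)Q 1/4 unhappy · (6,2)P 3/7 unhappy · (6,3)P 5/8 ok · (6,4)P 3/5 ok
Row 7: (7,1)P 2/3 ok · (7,2)P 3/5 ok · (7,3)Q 0/5 unhappy · (7,4)P 2/3 ok

(3,4), (5,3), (5,4), (6,1), (6,2), (7,3)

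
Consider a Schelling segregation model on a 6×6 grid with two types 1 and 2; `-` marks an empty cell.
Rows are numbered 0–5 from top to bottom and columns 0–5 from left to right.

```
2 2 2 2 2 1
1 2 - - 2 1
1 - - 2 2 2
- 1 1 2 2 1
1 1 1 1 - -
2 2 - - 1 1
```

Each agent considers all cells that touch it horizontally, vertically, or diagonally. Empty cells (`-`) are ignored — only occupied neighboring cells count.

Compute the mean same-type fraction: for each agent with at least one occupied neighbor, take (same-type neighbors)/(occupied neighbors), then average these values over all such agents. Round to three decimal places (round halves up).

Row 0: (0,0)2 2/3 · (0,1)2 3/4 · (0,2)2 3/3 · (0,3)2 3/3 · (0,4)2 2/4 · (0,5)1 1/3
Row 1: (1,0)1 1/4 · (1,1)2 3/5 · (1,4)2 5/7 · (1,5)1 1/5
Row 2: (2,0)1 2/3 · (2,3)2 4/5 · (2,4)2 5/7 · (2,5)2 3/5
Row 3: (3,1)1 5/5 · (3,2)1 4/6 · (3,3)2 3/6 · (3,4)2 4/6 · (3,5)1 0/3
Row 4: (4,0)1 2/4 · (4,1)1 4/6 · (4,2)1 4/6 · (4,3)1 3/5
Row 5: (5,0)2 1/3 · (5,1)2 1/4 · (5,4)1 2/2 · (5,5)1 1/1
Sum over 27 agents: 2/3 + 3/4 + 3/3 + 3/3 + 2/4 + 1/3 + 1/4 + 3/5 + 5/7 + 1/5 + 2/3 + 4/5 + 5/7 + 3/5 + 5/5 + 4/6 + 3/6 + 4/6 + 0/3 + 2/4 + 4/6 + 4/6 + 3/5 + 1/3 + 1/4 + 2/2 + 1/1 = 6991/420; mean = 6991/420 ÷ 27 = 6991/11340 = 0.616490… → 0.616.

0.616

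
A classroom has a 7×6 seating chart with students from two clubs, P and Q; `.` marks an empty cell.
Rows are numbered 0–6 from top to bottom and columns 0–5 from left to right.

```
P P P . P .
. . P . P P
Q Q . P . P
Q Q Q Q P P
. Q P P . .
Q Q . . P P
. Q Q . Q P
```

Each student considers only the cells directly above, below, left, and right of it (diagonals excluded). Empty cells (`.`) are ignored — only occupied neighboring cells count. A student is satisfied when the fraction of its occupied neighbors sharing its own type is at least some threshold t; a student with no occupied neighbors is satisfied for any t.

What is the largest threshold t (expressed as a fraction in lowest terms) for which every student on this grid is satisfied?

(0,0)P 1/1
(0,1)P 2/2
(0,2)P 2/2
(0,4)P 1/1
(1,2)P 1/1
(1,4)P 2/2
(1,5)P 2/2
(2,0)Q 2/2
(2,1)Q 2/2
(2,3)P 0/1
(2,5)P 2/2
(3,0)Q 2/2
(3,1)Q 4/4
(3,2)Q 2/3
(3,3)Q 1/4
(3,4)P 1/2
(3,5)P 2/2
(4,1)Q 2/3
(4,2)P 1/3
(4,3)P 1/2
(5,0)Q 1/1
(5,1)Q 3/3
(5,4)P 1/2
(5,5)P 2/2
(6,1)Q 2/2
(6,2)Q 1/1
(6,4)Q 0/2
(6,5)P 1/2
The smallest same-type fraction is 0/1 at (2,3), which reduces to 0/1. Any threshold above that leaves this student unsatisfied.

0/1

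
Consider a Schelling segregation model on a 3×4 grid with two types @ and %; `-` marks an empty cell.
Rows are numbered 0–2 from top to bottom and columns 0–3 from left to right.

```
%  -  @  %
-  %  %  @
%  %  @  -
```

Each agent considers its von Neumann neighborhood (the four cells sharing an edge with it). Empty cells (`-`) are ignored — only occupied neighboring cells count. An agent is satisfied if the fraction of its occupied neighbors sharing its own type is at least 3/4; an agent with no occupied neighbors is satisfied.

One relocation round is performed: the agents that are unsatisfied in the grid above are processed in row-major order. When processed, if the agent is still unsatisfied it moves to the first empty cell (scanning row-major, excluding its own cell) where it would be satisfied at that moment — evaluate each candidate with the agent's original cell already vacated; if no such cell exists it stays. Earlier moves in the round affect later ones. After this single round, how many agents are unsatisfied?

0

Initially unsatisfied (in order): (0,2), (0,3), (1,2), (1,3), (2,1), (2,2).
  (0,2) → (2,3).
  (0,3) → (0,1).
  (1,2) → (0,2).
  (1,3): now satisfied by earlier moves; stays.
  (2,1) → (1,0).
  (2,2): now satisfied by earlier moves; stays.
Resulting grid:
% % % -
% % - @
% - @ @
All satisfied now.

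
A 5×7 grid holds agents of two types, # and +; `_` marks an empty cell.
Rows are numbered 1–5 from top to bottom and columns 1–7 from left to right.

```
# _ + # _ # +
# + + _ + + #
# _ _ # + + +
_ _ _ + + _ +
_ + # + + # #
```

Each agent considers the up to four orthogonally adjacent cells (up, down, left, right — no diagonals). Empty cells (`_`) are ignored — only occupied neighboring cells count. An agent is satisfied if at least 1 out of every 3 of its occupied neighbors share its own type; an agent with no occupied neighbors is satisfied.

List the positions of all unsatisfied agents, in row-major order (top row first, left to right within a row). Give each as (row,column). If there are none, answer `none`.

Row 1: (1,1)# 1/1 satisfied · (1,3)+ 1/2 satisfied · (1,4)# 0/1 not · (1,6)# 0/2 not · (1,7)+ 0/2 not
Row 2: (2,1)# 2/3 satisfied · (2,2)+ 1/2 satisfied · (2,3)+ 2/2 satisfied · (2,5)+ 2/2 satisfied · (2,6)+ 2/4 satisfied · (2,7)# 0/3 not
Row 3: (3,1)# 1/1 satisfied · (3,4)# 0/2 not · (3,5)+ 3/4 satisfied · (3,6)+ 3/3 satisfied · (3,7)+ 2/3 satisfied
Row 4: (4,4)+ 2/3 satisfied · (4,5)+ 3/3 satisfied · (4,7)+ 1/2 satisfied
Row 5: (5,2)+ 0/1 not · (5,3)# 0/2 not · (5,4)+ 2/3 satisfied · (5,5)+ 2/3 satisfied · (5,6)# 1/2 satisfied · (5,7)# 1/2 satisfied

(1,4), (1,6), (1,7), (2,7), (3,4), (5,2), (5,3)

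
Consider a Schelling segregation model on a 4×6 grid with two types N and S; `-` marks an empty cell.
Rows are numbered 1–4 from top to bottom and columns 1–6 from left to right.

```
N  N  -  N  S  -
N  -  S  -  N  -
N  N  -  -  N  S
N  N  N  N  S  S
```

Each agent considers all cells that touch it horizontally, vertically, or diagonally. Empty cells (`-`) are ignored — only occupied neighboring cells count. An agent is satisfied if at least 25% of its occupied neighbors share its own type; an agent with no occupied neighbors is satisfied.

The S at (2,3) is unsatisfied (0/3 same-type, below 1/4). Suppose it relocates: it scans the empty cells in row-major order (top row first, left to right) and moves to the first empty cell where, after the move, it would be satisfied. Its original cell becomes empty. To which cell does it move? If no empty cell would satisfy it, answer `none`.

(1,6)

Vacating (2,3). Empty cells in order:
  (1,3): 0/2 same-type → still unsatisfied.
  (1,6): 1/2 same-type → satisfied — stop here.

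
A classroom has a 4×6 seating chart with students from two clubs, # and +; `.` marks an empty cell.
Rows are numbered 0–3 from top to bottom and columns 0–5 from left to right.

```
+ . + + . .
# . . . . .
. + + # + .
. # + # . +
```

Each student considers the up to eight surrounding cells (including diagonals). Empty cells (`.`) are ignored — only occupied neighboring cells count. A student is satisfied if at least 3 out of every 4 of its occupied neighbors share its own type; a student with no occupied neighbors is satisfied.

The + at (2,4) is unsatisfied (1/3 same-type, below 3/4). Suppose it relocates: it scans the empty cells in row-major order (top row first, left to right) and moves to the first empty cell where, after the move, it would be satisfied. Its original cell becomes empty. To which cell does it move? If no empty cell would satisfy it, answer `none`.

(0,4)

Vacating (2,4). Empty cells in order:
  (0,1): 2/3 same-type → still unsatisfied.
  (0,4): 1/1 same-type → satisfied — stop here.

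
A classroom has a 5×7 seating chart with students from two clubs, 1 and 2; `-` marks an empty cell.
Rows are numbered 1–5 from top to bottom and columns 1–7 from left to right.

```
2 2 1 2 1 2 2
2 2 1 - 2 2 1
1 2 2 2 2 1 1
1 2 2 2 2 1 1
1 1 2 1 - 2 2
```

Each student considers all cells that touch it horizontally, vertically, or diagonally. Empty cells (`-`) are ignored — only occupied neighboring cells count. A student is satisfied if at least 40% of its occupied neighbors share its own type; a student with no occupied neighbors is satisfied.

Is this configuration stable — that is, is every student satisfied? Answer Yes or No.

Row 1: (1,1)2 3/3 satisfied · (1,2)2 3/5 satisfied · (1,3)1 1/4 not · (1,4)2 1/4 not · (1,5)1 0/4 not · (1,6)2 3/5 satisfied · (1,7)2 2/3 satisfied
Row 2: (2,1)2 4/5 satisfied · (2,2)2 5/8 satisfied · (2,3)1 1/7 not · (2,5)2 5/7 satisfied · (2,6)2 4/8 satisfied · (2,7)1 2/5 satisfied
Row 3: (3,1)1 1/5 not · (3,2)2 5/8 satisfied · (3,3)2 6/7 satisfied · (3,4)2 6/7 satisfied · (3,5)2 5/7 satisfied · (3,6)1 4/8 satisfied · (3,7)1 4/5 satisfied
Row 4: (4,1)1 3/5 satisfied · (4,2)2 4/8 satisfied · (4,3)2 6/8 satisfied · (4,4)2 6/7 satisfied · (4,5)2 4/7 satisfied · (4,6)1 3/7 satisfied · (4,7)1 3/5 satisfied
Row 5: (5,1)1 2/3 satisfied · (5,2)1 2/5 satisfied · (5,3)2 3/5 satisfied · (5,4)1 0/4 not · (5,6)2 2/4 satisfied · (5,7)2 1/3 not
For instance (1,3) has only 1/4 same-type neighbors, below 2/5.

No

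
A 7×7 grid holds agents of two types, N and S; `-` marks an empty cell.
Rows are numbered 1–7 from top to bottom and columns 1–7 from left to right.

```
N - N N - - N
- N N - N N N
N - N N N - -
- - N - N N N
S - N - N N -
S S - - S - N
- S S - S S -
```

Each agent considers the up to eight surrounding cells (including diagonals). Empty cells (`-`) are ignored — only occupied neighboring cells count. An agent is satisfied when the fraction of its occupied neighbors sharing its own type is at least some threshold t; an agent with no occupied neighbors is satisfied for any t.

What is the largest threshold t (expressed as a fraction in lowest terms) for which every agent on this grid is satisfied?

Row 1: (1,1)N 1/1 · (1,3)N 3/3 · (1,4)N 3/3 · (1,7)N 2/2
Row 2: (2,2)N 5/5 · (2,3)N 5/5 · (2,5)N 4/4 · (2,6)N 4/4 · (2,7)N 2/2
Row 3: (3,1)N 1/1 · (3,3)N 4/4 · (3,4)N 6/6 · (3,5)N 5/5
Row 4: (4,3)N 3/3 · (4,5)N 5/5 · (4,6)N 5/5 · (4,7)N 2/2
Row 5: (5,1)S 2/2 · (5,3)N 1/2 · (5,5)N 3/4 · (5,6)N 5/6
Row 6: (6,1)S 3/3 · (6,2)S 4/5 · (6,5)S 2/4 · (6,7)N 1/2
Row 7: (7,2)S 3/3 · (7,3)S 2/2 · (7,5)S 2/2 · (7,6)S 2/3
The smallest same-type fraction is 1/2 at (5,3), which reduces to 1/2. Any threshold above that leaves this agent unsatisfied.

1/2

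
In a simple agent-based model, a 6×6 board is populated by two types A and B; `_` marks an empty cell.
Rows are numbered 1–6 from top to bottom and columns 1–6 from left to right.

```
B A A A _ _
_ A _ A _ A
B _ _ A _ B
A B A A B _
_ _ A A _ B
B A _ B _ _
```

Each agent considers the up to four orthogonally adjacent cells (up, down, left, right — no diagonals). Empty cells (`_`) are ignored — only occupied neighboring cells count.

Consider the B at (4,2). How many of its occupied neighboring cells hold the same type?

0

Occupied neighbors of (4,2): (4,1)=A, (4,3)=A.
Same type (B): 0 of 2.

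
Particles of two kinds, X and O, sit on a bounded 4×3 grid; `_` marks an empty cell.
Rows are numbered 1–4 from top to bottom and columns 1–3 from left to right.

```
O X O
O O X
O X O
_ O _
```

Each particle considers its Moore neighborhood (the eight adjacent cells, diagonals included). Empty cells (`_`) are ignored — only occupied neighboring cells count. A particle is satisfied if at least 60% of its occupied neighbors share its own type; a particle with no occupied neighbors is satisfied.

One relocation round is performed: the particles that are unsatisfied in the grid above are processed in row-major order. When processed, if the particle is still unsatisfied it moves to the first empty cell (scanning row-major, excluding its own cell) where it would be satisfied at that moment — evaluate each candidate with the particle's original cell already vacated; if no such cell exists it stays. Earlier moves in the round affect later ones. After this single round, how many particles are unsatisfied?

Initially unsatisfied (in order): (1,2), (1,3), (2,3), (3,2), (3,3).
  (1,2): no empty cell satisfies it; stays.
  (1,3) → (4,1).
  (2,3): no empty cell satisfies it; stays.
  (3,2) → (1,3).
  (3,3): now satisfied by earlier moves; stays.
Resulting grid:
O X X
O O X
O _ O
O O _
Unsatisfied now: (1,2), (2,2), (2,3).

3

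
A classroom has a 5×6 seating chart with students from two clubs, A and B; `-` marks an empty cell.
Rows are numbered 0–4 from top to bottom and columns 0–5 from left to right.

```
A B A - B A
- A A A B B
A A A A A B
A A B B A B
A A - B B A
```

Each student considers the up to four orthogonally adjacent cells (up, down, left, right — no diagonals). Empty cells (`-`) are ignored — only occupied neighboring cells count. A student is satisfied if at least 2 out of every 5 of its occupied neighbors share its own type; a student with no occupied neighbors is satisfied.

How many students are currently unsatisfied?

8

(0,0)A 0/1 unhappy
(0,1)B 0/3 unhappy
(0,2)A 1/2 ok
(0,4)B 1/2 ok
(0,5)A 0/2 unhappy
(1,1)A 2/3 ok
(1,2)A 4/4 ok
(1,3)A 2/3 ok
(1,4)B 2/4 ok
(1,5)B 2/3 ok
(2,0)A 2/2 ok
(2,1)A 4/4 ok
(2,2)A 3/4 ok
(2,3)A 3/4 ok
(2,4)A 2/4 ok
(2,5)B 2/3 ok
(3,0)A 3/3 ok
(3,1)A 3/4 ok
(3,2)B 1/3 unhappy
(3,3)B 2/4 ok
(3,4)A 1/4 unhappy
(3,5)B 1/3 unhappy
(4,0)A 2/2 ok
(4,1)A 2/2 ok
(4,3)B 2/2 ok
(4,4)B 1/3 unhappy
(4,5)A 0/2 unhappy
Unsatisfied: (0,0), (0,1), (0,5), (3,2), (3,4), (3,5), (4,4), (4,5) — 8 in total.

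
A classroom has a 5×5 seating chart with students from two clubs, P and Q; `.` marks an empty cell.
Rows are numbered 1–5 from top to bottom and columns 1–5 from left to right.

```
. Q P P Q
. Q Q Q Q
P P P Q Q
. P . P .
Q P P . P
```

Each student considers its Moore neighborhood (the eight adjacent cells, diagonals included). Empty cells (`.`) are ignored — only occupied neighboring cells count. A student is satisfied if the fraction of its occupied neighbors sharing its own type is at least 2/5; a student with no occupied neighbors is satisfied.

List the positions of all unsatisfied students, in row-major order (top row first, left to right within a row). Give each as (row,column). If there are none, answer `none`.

(1,3), (1,4), (2,2), (5,1)

Row 1: (1,2)Q 2/3 ✓ · (1,3)P 1/5 ✗ · (1,4)P 1/5 ✗ · (1,5)Q 2/3 ✓
Row 2: (2,2)Q 2/6 ✗ · (2,3)Q 4/8 ✓ · (2,4)Q 5/8 ✓ · (2,5)Q 4/5 ✓
Row 3: (3,1)P 2/3 ✓ · (3,2)P 3/5 ✓ · (3,3)P 3/7 ✓ · (3,4)Q 4/6 ✓ · (3,5)Q 3/4 ✓
Row 4: (4,2)P 5/6 ✓ · (4,4)P 3/5 ✓
Row 5: (5,1)Q 0/2 ✗ · (5,2)P 2/3 ✓ · (5,3)P 3/3 ✓ · (5,5)P 1/1 ✓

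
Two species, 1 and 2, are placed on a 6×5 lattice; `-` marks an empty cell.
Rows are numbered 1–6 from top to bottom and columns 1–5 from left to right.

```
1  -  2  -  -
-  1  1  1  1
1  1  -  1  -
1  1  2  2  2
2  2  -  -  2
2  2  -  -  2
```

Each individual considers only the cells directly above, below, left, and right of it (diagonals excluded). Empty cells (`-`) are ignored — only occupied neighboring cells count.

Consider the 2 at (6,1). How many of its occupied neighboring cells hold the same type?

Occupied neighbors of (6,1): (5,1)=2, (6,2)=2.
Same type (2): 2 of 2.

2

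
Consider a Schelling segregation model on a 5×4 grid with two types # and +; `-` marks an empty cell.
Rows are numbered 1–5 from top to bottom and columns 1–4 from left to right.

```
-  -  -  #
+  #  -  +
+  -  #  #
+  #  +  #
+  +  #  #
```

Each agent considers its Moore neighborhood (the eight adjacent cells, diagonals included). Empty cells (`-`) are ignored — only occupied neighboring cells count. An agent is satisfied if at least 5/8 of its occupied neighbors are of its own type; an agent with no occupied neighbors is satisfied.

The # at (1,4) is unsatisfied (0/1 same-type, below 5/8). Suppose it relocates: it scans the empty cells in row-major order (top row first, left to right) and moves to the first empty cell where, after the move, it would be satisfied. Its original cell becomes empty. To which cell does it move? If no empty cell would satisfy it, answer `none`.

(2,3)

Vacating (1,4). Empty cells in order:
  (1,1): 1/2 same-type → still unsatisfied.
  (1,2): 1/2 same-type → still unsatisfied.
  (1,3): 1/2 same-type → still unsatisfied.
  (2,3): 3/4 same-type → satisfied — stop here.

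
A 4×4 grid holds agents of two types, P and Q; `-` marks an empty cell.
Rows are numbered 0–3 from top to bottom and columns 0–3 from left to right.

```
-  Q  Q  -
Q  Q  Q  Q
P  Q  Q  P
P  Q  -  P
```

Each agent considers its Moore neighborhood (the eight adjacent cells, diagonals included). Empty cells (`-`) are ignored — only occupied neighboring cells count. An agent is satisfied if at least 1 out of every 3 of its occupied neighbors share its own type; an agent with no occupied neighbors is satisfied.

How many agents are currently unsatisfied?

Row 0: (0,1)Q 4/4 ok · (0,2)Q 4/4 ok
Row 1: (1,0)Q 3/4 ok · (1,1)Q 6/7 ok · (1,2)Q 6/7 ok · (1,3)Q 3/4 ok
Row 2: (2,0)P 1/5 unhappy · (2,1)Q 5/7 ok · (2,2)Q 5/7 ok · (2,3)P 1/4 unhappy
Row 3: (3,0)P 1/3 ok · (3,1)Q 2/4 ok · (3,3)P 1/2 ok
Unsatisfied: (2,0), (2,3) — 2 in total.

2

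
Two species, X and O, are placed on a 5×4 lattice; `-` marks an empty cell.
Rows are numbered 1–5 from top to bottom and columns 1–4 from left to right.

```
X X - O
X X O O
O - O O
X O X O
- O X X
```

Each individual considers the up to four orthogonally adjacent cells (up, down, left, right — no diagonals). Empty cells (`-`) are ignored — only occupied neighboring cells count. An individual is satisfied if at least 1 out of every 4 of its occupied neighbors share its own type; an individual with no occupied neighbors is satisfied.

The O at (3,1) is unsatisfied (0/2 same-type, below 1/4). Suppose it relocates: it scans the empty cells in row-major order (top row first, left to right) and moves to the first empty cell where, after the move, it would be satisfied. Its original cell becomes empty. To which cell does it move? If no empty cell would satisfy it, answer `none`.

Vacating (3,1). Empty cells in order:
  (1,3): 2/3 same-type → satisfied — stop here.

(1,3)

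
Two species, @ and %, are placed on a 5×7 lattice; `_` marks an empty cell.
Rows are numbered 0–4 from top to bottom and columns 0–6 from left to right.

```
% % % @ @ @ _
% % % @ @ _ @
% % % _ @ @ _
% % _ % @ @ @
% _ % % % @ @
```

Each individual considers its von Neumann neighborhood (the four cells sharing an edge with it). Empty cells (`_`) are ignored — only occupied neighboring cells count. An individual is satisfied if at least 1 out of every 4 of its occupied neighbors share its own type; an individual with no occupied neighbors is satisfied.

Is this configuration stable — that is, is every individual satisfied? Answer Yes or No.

Row 0: (0,0)% 2/2 satisfied · (0,1)% 3/3 satisfied · (0,2)% 2/3 satisfied · (0,3)@ 2/3 satisfied · (0,4)@ 3/3 satisfied · (0,5)@ 1/1 satisfied
Row 1: (1,0)% 3/3 satisfied · (1,1)% 4/4 satisfied · (1,2)% 3/4 satisfied · (1,3)@ 2/3 satisfied · (1,4)@ 3/3 satisfied · (1,6)@ 0/0 satisfied
Row 2: (2,0)% 3/3 satisfied · (2,1)% 4/4 satisfied · (2,2)% 2/2 satisfied · (2,4)@ 3/3 satisfied · (2,5)@ 2/2 satisfied
Row 3: (3,0)% 3/3 satisfied · (3,1)% 2/2 satisfied · (3,3)% 1/2 satisfied · (3,4)@ 2/4 satisfied · (3,5)@ 4/4 satisfied · (3,6)@ 2/2 satisfied
Row 4: (4,0)% 1/1 satisfied · (4,2)% 1/1 satisfied · (4,3)% 3/3 satisfied · (4,4)% 1/3 satisfied · (4,5)@ 2/3 satisfied · (4,6)@ 2/2 satisfied
All meet the threshold, so the configuration is stable.

Yes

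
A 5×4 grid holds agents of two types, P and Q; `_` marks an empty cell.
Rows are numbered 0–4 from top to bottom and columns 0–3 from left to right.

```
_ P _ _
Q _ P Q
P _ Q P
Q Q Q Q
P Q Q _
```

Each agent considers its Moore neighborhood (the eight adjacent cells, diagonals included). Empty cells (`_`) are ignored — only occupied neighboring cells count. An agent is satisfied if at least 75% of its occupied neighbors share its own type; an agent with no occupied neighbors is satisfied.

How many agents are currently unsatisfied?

(0,1)P 1/2 unhappy
(1,0)Q 0/2 unhappy
(1,2)P 2/4 unhappy
(1,3)Q 1/3 unhappy
(2,0)P 0/3 unhappy
(2,2)Q 4/6 unhappy
(2,3)P 1/5 unhappy
(3,0)Q 2/4 unhappy
(3,1)Q 5/7 unhappy
(3,2)Q 5/6 ok
(3,3)Q 3/4 ok
(4,0)P 0/3 unhappy
(4,1)Q 4/5 ok
(4,2)Q 4/4 ok
Unsatisfied: (0,1), (1,0), (1,2), (1,3), (2,0), (2,2), (2,3), (3,0), (3,1), (4,0) — 10 in total.

10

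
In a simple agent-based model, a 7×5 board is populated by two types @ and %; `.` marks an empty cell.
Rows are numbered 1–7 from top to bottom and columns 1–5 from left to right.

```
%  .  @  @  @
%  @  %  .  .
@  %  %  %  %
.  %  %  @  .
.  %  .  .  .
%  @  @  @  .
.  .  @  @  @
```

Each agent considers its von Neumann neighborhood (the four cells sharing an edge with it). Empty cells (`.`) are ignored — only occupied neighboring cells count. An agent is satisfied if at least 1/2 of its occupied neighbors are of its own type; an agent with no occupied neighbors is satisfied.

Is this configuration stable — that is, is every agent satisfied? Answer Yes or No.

Row 1: (1,1)% 1/1 satisfied · (1,3)@ 1/2 satisfied · (1,4)@ 2/2 satisfied · (1,5)@ 1/1 satisfied
Row 2: (2,1)% 1/3 not · (2,2)@ 0/3 not · (2,3)% 1/3 not
Row 3: (3,1)@ 0/2 not · (3,2)% 2/4 satisfied · (3,3)% 4/4 satisfied · (3,4)% 2/3 satisfied · (3,5)% 1/1 satisfied
Row 4: (4,2)% 3/3 satisfied · (4,3)% 2/3 satisfied · (4,4)@ 0/2 not
Row 5: (5,2)% 1/2 satisfied
Row 6: (6,1)% 0/1 not · (6,2)@ 1/3 not · (6,3)@ 3/3 satisfied · (6,4)@ 2/2 satisfied
Row 7: (7,3)@ 2/2 satisfied · (7,4)@ 3/3 satisfied · (7,5)@ 1/1 satisfied
For instance (2,1) has only 1/3 same-type neighbors, below 1/2.

No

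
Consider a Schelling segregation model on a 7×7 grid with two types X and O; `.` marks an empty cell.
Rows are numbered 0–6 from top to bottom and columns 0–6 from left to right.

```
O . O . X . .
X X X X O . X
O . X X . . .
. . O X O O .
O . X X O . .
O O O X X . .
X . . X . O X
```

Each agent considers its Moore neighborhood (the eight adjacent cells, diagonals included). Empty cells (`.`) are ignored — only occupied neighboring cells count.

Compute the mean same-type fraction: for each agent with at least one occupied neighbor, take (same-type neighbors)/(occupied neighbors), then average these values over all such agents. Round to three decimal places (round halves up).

0.425

(0,0)O 0/2
(0,2)O 0/3
(0,4)X 1/2
(1,0)X 1/3
(1,1)X 3/6
(1,2)X 4/5
(1,3)X 4/6
(1,4)O 0/3
(1,6)X — no occupied neighbors
(2,0)O 0/2
(2,2)X 5/6
(2,3)X 4/7
(3,2)O 0/5
(3,3)X 4/7
(3,4)O 2/5
(3,5)O 2/2
(4,0)O 2/2
(4,2)X 3/6
(4,3)X 4/8
(4,4)O 2/6
(5,0)O 2/3
(5,1)O 3/5
(5,2)O 1/5
(5,3)X 4/6
(5,4)X 3/5
(6,0)X 0/2
(6,3)X 2/3
(6,5)O 0/2
(6,6)X 0/1
Sum over 28 agents: 0/2 + 0/3 + 1/2 + 1/3 + 3/6 + 4/5 + 4/6 + 0/3 + 0/2 + 5/6 + 4/7 + 0/5 + 4/7 + 2/5 + 2/2 + 2/2 + 3/6 + 4/8 + 2/6 + 2/3 + 3/5 + 1/5 + 4/6 + 3/5 + 0/2 + 2/3 + 0/2 + 0/1 = 2501/210; mean = 2501/210 ÷ 28 = 2501/5880 = 0.425340… → 0.425.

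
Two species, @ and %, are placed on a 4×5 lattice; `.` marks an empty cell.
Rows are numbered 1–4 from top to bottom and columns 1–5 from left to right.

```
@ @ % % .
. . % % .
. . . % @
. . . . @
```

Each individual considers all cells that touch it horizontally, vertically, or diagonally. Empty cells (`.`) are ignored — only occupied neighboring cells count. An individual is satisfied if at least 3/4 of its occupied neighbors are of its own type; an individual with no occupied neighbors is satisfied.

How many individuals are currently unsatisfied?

(1,1)@ 1/1 ✓
(1,2)@ 1/3 ✗
(1,3)% 3/4 ✓
(1,4)% 3/3 ✓
(2,3)% 4/5 ✓
(2,4)% 4/5 ✓
(3,4)% 2/4 ✗
(3,5)@ 1/3 ✗
(4,5)@ 1/2 ✗
Unsatisfied: (1,2), (3,4), (3,5), (4,5) — 4 in total.

4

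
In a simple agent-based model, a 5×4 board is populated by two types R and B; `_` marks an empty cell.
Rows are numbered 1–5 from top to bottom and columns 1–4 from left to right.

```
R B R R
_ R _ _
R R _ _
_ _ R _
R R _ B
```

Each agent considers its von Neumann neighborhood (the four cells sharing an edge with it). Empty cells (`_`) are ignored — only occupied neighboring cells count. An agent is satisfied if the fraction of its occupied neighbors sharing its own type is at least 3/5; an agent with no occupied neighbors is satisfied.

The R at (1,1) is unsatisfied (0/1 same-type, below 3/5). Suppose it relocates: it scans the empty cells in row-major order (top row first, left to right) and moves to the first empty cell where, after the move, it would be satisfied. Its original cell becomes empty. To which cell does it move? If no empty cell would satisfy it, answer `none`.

Vacating (1,1). Empty cells in order:
  (2,1): 2/2 same-type → satisfied — stop here.

(2,1)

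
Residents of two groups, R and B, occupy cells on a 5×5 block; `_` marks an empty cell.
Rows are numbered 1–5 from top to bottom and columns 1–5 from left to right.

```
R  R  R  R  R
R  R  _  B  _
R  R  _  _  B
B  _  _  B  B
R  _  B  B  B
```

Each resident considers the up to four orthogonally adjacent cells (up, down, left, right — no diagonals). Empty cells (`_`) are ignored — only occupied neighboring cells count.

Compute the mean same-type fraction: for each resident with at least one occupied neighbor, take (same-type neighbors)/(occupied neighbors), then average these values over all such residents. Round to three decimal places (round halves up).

(1,1)R 2/2
(1,2)R 3/3
(1,3)R 2/2
(1,4)R 2/3
(1,5)R 1/1
(2,1)R 3/3
(2,2)R 3/3
(2,4)B 0/1
(3,1)R 2/3
(3,2)R 2/2
(3,5)B 1/1
(4,1)B 0/2
(4,4)B 2/2
(4,5)B 3/3
(5,1)R 0/1
(5,3)B 1/1
(5,4)B 3/3
(5,5)B 2/2
Sum over 18 residents: 2/2 + 3/3 + 2/2 + 2/3 + 1/1 + 3/3 + 3/3 + 0/1 + 2/3 + 2/2 + 1/1 + 0/2 + 2/2 + 3/3 + 0/1 + 1/1 + 3/3 + 2/2 = 43/3; mean = 43/3 ÷ 18 = 43/54 = 0.796296… → 0.796.

0.796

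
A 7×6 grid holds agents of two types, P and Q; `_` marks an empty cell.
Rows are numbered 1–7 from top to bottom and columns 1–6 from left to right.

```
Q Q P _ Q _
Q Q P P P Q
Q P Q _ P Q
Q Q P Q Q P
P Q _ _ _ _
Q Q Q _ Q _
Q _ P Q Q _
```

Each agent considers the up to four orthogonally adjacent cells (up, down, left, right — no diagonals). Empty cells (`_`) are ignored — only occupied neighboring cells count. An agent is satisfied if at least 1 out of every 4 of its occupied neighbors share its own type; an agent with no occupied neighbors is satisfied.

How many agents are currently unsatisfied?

Row 1: (1,1)Q 2/2 ok · (1,2)Q 2/3 ok · (1,3)P 1/2 ok · (1,5)Q 0/1 unhappy
Row 2: (2,1)Q 3/3 ok · (2,2)Q 2/4 ok · (2,3)P 2/4 ok · (2,4)P 2/2 ok · (2,5)P 2/4 ok · (2,6)Q 1/2 ok
Row 3: (3,1)Q 2/3 ok · (3,2)P 0/4 unhappy · (3,3)Q 0/3 unhappy · (3,5)P 1/3 ok · (3,6)Q 1/3 ok
Row 4: (4,1)Q 2/3 ok · (4,2)Q 2/4 ok · (4,3)P 0/3 unhappy · (4,4)Q 1/2 ok · (4,5)Q 1/3 ok · (4,6)P 0/2 unhappy
Row 5: (5,1)P 0/3 unhappy · (5,2)Q 2/3 ok
Row 6: (6,1)Q 2/3 ok · (6,2)Q 3/3 ok · (6,3)Q 1/2 ok · (6,5)Q 1/1 ok
Row 7: (7,1)Q 1/1 ok · (7,3)P 0/2 unhappy · (7,4)Q 1/2 ok · (7,5)Q 2/2 ok
Unsatisfied: (1,5), (3,2), (3,3), (4,3), (4,6), (5,1), (7,3) — 7 in total.

7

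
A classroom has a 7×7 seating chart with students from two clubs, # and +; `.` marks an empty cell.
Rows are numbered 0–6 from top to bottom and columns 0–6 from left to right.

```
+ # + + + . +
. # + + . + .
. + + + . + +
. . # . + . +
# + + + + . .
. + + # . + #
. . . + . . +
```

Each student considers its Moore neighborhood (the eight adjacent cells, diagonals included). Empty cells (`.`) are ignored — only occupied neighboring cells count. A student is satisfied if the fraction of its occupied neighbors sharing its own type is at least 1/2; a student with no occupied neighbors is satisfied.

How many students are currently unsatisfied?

(0,0)+ 0/2 not
(0,1)# 1/4 not
(0,2)+ 3/5 satisfied
(0,3)+ 4/4 satisfied
(0,4)+ 3/3 satisfied
(0,6)+ 1/1 satisfied
(1,1)# 1/6 not
(1,2)+ 6/8 satisfied
(1,3)+ 6/6 satisfied
(1,5)+ 4/4 satisfied
(2,1)+ 2/4 satisfied
(2,2)+ 4/6 satisfied
(2,3)+ 4/5 satisfied
(2,5)+ 4/4 satisfied
(2,6)+ 3/3 satisfied
(3,2)# 0/6 not
(3,4)+ 4/4 satisfied
(3,6)+ 2/2 satisfied
(4,0)# 0/2 not
(4,1)+ 3/5 satisfied
(4,2)+ 4/6 satisfied
(4,3)+ 4/6 satisfied
(4,4)+ 3/4 satisfied
(5,1)+ 3/4 satisfied
(5,2)+ 5/6 satisfied
(5,3)# 0/5 not
(5,5)+ 2/3 satisfied
(5,6)# 0/2 not
(6,3)+ 1/2 satisfied
(6,6)+ 1/2 satisfied
Unsatisfied: (0,0), (0,1), (1,1), (3,2), (4,0), (5,3), (5,6) — 7 in total.

7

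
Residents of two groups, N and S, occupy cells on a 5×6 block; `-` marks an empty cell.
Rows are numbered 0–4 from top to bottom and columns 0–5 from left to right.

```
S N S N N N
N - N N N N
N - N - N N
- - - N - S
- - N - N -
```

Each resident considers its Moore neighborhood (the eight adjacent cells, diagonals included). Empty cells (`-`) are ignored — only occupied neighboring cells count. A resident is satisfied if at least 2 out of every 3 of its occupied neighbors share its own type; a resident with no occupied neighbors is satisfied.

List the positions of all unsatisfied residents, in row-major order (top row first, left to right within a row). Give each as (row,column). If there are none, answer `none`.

Row 0: (0,0)S 0/2 not · (0,1)N 2/4 not · (0,2)S 0/4 not · (0,3)N 4/5 satisfied · (0,4)N 5/5 satisfied · (0,5)N 3/3 satisfied
Row 1: (1,0)N 2/3 satisfied · (1,2)N 4/5 satisfied · (1,3)N 6/7 satisfied · (1,4)N 7/7 satisfied · (1,5)N 5/5 satisfied
Row 2: (2,0)N 1/1 satisfied · (2,2)N 3/3 satisfied · (2,4)N 5/6 satisfied · (2,5)N 3/4 satisfied
Row 3: (3,3)N 4/4 satisfied · (3,5)S 0/3 not
Row 4: (4,2)N 1/1 satisfied · (4,4)N 1/2 not

(0,0), (0,1), (0,2), (3,5), (4,4)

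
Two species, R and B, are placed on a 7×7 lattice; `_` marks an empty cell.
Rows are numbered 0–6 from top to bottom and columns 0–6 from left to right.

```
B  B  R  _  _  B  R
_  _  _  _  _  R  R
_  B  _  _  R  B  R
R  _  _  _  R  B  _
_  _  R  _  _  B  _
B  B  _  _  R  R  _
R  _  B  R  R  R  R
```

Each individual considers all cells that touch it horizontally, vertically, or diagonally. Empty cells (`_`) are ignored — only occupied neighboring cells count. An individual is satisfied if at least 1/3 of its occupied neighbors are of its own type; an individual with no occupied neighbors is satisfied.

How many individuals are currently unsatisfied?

Row 0: (0,0)B 1/1 satisfied · (0,1)B 1/2 satisfied · (0,2)R 0/1 not · (0,5)B 0/3 not · (0,6)R 2/3 satisfied
Row 1: (1,5)R 4/6 satisfied · (1,6)R 3/5 satisfied
Row 2: (2,1)B 0/1 not · (2,4)R 2/4 satisfied · (2,5)B 1/6 not · (2,6)R 2/4 satisfied
Row 3: (3,0)R 0/1 not · (3,4)R 1/4 not · (3,5)B 2/5 satisfied
Row 4: (4,2)R 0/1 not · (4,5)B 1/4 not
Row 5: (5,0)B 1/2 satisfied · (5,1)B 2/4 satisfied · (5,4)R 4/5 satisfied · (5,5)R 4/5 satisfied
Row 6: (6,0)R 0/2 not · (6,2)B 1/2 satisfied · (6,3)R 2/3 satisfied · (6,4)R 4/4 satisfied · (6,5)R 4/4 satisfied · (6,6)R 2/2 satisfied
Unsatisfied: (0,2), (0,5), (2,1), (2,5), (3,0), (3,4), (4,2), (4,5), (6,0) — 9 in total.

9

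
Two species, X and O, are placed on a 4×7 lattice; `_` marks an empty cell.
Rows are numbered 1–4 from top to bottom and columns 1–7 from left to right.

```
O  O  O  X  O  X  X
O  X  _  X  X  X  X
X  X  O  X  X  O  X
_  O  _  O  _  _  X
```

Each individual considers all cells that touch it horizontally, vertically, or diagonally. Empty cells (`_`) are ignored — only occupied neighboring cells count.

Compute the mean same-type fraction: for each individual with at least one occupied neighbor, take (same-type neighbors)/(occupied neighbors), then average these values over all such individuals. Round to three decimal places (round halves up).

0.519

(1,1)O 2/3
(1,2)O 3/4
(1,3)O 1/4
(1,4)X 2/4
(1,5)O 0/5
(1,6)X 4/5
(1,7)X 3/3
(2,1)O 2/5
(2,2)X 2/7
(2,4)X 4/7
(2,5)X 6/8
(2,6)X 6/8
(2,7)X 4/5
(3,1)X 2/4
(3,2)X 2/5
(3,3)O 2/6
(3,4)X 3/5
(3,5)X 4/6
(3,6)O 0/6
(3,7)X 3/4
(4,2)O 1/3
(4,4)O 1/3
(4,7)X 1/2
Sum over 23 individuals: 2/3 + 3/4 + 1/4 + 2/4 + 0/5 + 4/5 + 3/3 + 2/5 + 2/7 + 4/7 + 6/8 + 6/8 + 4/5 + 2/4 + 2/5 + 2/6 + 3/5 + 4/6 + 0/6 + 3/4 + 1/3 + 1/3 + 1/2 = 1003/84; mean = 1003/84 ÷ 23 = 1003/1932 = 0.519151… → 0.519.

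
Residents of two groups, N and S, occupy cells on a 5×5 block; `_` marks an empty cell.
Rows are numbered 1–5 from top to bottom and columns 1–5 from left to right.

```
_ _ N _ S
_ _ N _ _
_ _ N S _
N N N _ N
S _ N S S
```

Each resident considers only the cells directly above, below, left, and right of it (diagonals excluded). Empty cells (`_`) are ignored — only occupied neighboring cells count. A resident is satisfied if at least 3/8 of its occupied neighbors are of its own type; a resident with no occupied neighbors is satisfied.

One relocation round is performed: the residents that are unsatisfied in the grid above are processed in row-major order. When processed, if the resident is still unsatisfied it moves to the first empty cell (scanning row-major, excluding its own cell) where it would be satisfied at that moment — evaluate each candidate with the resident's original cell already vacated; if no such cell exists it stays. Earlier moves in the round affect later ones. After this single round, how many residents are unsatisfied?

1

Initially unsatisfied (in order): (3,4), (4,5), (5,1).
  (3,4) → (1,1).
  (4,5) → (1,2).
  (5,1) → (1,4).
Resulting grid:
S N N S S
_ _ N _ _
_ _ N _ _
N N N _ _
_ _ N S S
Unsatisfied now: (1,1).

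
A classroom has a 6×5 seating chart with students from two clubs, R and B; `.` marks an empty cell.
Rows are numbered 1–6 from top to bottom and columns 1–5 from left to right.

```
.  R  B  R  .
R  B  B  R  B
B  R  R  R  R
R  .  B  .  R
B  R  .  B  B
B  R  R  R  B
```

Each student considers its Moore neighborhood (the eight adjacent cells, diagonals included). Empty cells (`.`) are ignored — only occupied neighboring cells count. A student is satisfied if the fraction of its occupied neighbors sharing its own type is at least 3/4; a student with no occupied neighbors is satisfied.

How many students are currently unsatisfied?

(1,2)R 1/4 unhappy
(1,3)B 2/5 unhappy
(1,4)R 1/4 unhappy
(2,1)R 2/4 unhappy
(2,2)B 3/7 unhappy
(2,3)B 2/8 unhappy
(2,4)R 4/7 unhappy
(2,5)B 0/4 unhappy
(3,1)B 1/4 unhappy
(3,2)R 3/7 unhappy
(3,3)R 3/6 unhappy
(3,4)R 4/7 unhappy
(3,5)R 3/4 ok
(4,1)R 2/4 unhappy
(4,3)B 1/5 unhappy
(4,5)R 2/4 unhappy
(5,1)B 1/4 unhappy
(5,2)R 3/6 unhappy
(5,4)B 3/6 unhappy
(5,5)B 2/4 unhappy
(6,1)B 1/3 unhappy
(6,2)R 2/4 unhappy
(6,3)R 3/4 ok
(6,4)R 1/4 unhappy
(6,5)B 2/3 unhappy
Unsatisfied: (1,2), (1,3), (1,4), (2,1), (2,2), (2,3), (2,4), (2,5), (3,1), (3,2), (3,3), (3,4), (4,1), (4,3), (4,5), (5,1), (5,2), (5,4), (5,5), (6,1), (6,2), (6,4), (6,5) — 23 in total.

23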